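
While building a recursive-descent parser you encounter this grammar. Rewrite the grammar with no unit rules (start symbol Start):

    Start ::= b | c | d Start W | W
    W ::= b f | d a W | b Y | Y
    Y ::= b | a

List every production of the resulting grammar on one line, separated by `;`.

Start ::= b | c | d Start W | a | b f | d a W | b Y; W ::= b | a | b f | d a W | b Y; Y ::= b | a

Unit pairs: Start ⇒* {W, Y}; W ⇒* {Y}.
For each unit pair (A, B), copy every non-unit production of B to A, then drop all unit productions.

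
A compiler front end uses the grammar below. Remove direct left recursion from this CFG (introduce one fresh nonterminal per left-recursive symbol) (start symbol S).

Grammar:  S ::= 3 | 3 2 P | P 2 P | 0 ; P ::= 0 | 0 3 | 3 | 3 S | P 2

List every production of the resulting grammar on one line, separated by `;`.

S ::= 3 | 3 2 P | P 2 P | 0; P ::= 0 P' | 0 3 P' | 3 P' | 3 S P'; P' ::= 2 P' | ε

Directly left-recursive nonterminal: P.
For P: α = {2}, β = {0, 0 3, 3, 3 S}. Rewrite as P → β P' and P' → α P' | ε.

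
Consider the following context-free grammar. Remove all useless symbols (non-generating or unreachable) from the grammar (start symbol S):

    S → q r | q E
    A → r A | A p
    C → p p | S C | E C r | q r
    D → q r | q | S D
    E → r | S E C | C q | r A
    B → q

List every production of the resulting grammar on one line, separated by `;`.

Generating nonterminals: {B, C, D, E, S}.
Reachable from S after that: {C, E, S}.
Removed useless symbols: {A, B, D} and every production mentioning them.

S → q r | q E; C → p p | S C | E C r | q r; E → r | S E C | C q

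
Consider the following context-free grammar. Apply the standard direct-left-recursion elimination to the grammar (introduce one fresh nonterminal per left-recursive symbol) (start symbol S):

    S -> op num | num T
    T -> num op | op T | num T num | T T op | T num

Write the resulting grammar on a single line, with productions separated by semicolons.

S -> op num | num T; T -> num op T' | op T T' | num T num T'; T' -> T op T' | num T' | ε

T is directly left-recursive.
For T: α = {T op, num}, β = {num op, op T, num T num}. Rewrite as T → β T' and T' → α T' | ε.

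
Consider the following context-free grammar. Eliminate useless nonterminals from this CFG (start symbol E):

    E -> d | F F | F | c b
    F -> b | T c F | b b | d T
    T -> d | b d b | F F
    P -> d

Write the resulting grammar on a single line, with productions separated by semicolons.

E -> d | F F | F | c b; F -> b | T c F | b b | d T; T -> d | b d b | F F

Generating nonterminals: {E, F, P, T}.
Reachable from E after that: {E, F, T}.
Removed useless symbols: {P} and every production mentioning them.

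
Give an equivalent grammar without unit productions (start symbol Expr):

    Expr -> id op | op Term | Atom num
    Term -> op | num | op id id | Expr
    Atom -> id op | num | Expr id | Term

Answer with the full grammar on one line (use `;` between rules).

Expr -> id op | op Term | Atom num; Term -> op | num | op id id | id op | op Term | Atom num; Atom -> op | num | op id id | id op | Expr id | op Term | Atom num

Unit pairs: Atom ⇒* {Expr, Term}; Term ⇒* {Expr}.
For each unit pair (A, B), copy every non-unit production of B to A, then drop all unit productions.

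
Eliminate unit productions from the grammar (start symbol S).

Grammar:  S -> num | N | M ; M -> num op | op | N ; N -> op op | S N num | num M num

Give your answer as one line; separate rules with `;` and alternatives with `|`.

S -> num | op op | S N num | num M num | num op | op; M -> op op | S N num | num M num | num op | op; N -> op op | S N num | num M num

Unit pairs: M ⇒* {N}; S ⇒* {M, N}.
For every A with A ⇒* B via unit rules, add B's non-unit alternatives to A; then delete every rule of the form X → Y.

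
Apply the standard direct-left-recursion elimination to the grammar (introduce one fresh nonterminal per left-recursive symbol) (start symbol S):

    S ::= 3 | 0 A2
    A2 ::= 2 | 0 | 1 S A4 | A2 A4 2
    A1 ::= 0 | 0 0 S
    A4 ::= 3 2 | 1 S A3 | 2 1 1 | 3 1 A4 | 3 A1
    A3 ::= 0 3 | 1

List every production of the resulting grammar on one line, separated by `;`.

Left recursion appears on A2.
For A2: α = {A4 2}, β = {2, 0, 1 S A4}. Rewrite as A2 → β A2' and A2' → α A2' | ε.

S ::= 3 | 0 A2; A2 ::= 2 A2' | 0 A2' | 1 S A4 A2'; A1 ::= 0 | 0 0 S; A4 ::= 3 2 | 1 S A3 | 2 1 1 | 3 1 A4 | 3 A1; A3 ::= 0 3 | 1; A2' ::= A4 2 A2' | eps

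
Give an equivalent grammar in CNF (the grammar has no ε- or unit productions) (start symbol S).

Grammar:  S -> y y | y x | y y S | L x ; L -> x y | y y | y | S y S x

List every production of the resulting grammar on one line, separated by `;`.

S -> X1 X1 | X1 X2 | X1 Y1 | L X2; L -> X2 X1 | X1 X1 | y | S Y2; X1 -> y; X2 -> x; Y1 -> X1 S; Y2 -> X1 Y3; Y3 -> S X2

Introduce a nonterminal for each terminal appearing in a rule of length ≥ 2: X1 → y, X2 → x.
Binarize each right-hand side of length ≥ 3 by chaining fresh nonterminals (Y1, Y2, …): affected rules were S → X1 X1 S; L → S X1 S X2.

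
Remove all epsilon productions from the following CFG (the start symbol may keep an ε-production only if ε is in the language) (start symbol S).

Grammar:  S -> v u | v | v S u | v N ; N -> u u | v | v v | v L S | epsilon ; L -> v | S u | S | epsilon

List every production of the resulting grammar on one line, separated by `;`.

Nullable set = {L, N}.
ε ∉ L(G), so no ε-production is kept.
Add the nullable-subset variants: N → v L S gives v L S | v S.

S -> v u | v | v S u | v N; N -> u u | v | v v | v L S | v S; L -> v | S u | S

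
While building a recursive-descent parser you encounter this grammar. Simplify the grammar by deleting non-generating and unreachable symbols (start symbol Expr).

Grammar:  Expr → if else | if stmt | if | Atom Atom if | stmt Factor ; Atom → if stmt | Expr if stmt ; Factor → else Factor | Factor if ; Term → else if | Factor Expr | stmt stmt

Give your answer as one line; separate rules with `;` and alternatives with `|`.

Expr → if else | if stmt | if | Atom Atom if; Atom → if stmt | Expr if stmt

Generating nonterminals: {Atom, Expr, Term}.
Reachable from Expr after that: {Atom, Expr}.
Removed useless symbols: {Factor, Term} and every production mentioning them.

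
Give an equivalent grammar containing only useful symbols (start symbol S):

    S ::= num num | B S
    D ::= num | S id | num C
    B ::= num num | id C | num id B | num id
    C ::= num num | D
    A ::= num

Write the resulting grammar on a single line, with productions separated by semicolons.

S ::= num num | B S; D ::= num | S id | num C; B ::= num num | id C | num id B | num id; C ::= num num | D

Generating nonterminals: {A, B, C, D, S}.
Reachable from S after that: {B, C, D, S}.
Removed useless symbols: {A} and every production mentioning them.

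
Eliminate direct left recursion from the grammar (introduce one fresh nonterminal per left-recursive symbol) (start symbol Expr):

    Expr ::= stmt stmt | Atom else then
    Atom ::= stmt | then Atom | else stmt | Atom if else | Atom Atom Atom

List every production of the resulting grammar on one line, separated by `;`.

Directly left-recursive nonterminal: Atom.
For Atom: α = {if else, Atom Atom}, β = {stmt, then Atom, else stmt}. Rewrite as Atom → β Atom1 and Atom1 → α Atom1 | ε.

Expr ::= stmt stmt | Atom else then; Atom ::= stmt Atom1 | then Atom Atom1 | else stmt Atom1; Atom1 ::= if else Atom1 | Atom Atom Atom1 | eps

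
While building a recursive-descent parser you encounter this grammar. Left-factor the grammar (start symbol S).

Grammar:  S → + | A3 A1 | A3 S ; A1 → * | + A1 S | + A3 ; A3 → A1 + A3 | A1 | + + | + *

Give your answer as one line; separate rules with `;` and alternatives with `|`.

S → + | A3 S'; A1 → * | + A1'; A3 → A1 A3' | + A3''; S' → A1 | S; A1' → A1 S | A3; A3' → + A3 | epsilon; A3'' → + | *

S has alternatives sharing prefix 'A3': factor to S → A3 S' with S' → A1 | S.
A1 has alternatives sharing prefix '+': factor to A1 → + A1' with A1' → A1 S | A3.
A3 has alternatives sharing prefix 'A1': factor to A3 → A1 A3' with A3' → + A3 | ε.
A3 has alternatives sharing prefix '+': factor to A3 → + A3'' with A3'' → + | *.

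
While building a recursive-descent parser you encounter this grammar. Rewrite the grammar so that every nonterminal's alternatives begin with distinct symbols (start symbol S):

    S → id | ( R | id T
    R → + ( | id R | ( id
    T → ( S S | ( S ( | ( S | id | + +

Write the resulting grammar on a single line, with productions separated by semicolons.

S has alternatives sharing prefix 'id': factor to S → id S' with S' → ε | T.
T has alternatives sharing prefix '( S': factor to T → ( S T' with T' → S | ( | ε.

S → ( R | id S'; R → + ( | id R | ( id; T → id | + + | ( S T'; S' → ε | T; T' → S | ( | ε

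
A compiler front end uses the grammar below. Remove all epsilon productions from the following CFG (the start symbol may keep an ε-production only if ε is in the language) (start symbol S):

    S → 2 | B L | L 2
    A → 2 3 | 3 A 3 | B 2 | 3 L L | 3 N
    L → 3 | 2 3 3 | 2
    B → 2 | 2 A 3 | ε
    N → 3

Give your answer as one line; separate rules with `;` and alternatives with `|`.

S → 2 | B L | L | L 2; A → 2 3 | 3 A 3 | B 2 | 2 | 3 L L | 3 N; L → 3 | 2 3 3 | 2; B → 2 | 2 A 3; N → 3

Nullable nonterminals: {B}.
ε ∉ L(G), so no ε-production is kept.
Expand every rule over subsets of its nullable positions: S → B L gives B L | L. A → B 2 gives B 2 | 2.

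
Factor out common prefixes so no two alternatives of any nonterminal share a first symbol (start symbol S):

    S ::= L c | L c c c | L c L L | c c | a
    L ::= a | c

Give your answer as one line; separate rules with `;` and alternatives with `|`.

S ::= c c | a | L c S'; L ::= a | c; S' ::= ε | c c | L L

S has alternatives sharing prefix 'L c': factor to S → L c S' with S' → ε | c c | L L.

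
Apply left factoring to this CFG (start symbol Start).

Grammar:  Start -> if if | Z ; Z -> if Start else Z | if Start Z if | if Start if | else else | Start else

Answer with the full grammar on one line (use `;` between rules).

Z has alternatives sharing prefix 'if Start': factor to Z → if Start Z1 with Z1 → else Z | Z if | if.

Start -> if if | Z; Z -> else else | Start else | if Start Z1; Z1 -> else Z | Z if | if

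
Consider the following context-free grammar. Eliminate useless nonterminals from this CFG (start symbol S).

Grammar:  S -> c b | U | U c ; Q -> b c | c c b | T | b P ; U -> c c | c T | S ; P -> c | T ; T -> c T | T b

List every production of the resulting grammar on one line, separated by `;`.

S -> c b | U | U c; U -> c c | S

Generating nonterminals: {P, Q, S, U}.
Reachable from S after that: {S, U}.
Removed useless symbols: {P, Q, T} and every production mentioning them.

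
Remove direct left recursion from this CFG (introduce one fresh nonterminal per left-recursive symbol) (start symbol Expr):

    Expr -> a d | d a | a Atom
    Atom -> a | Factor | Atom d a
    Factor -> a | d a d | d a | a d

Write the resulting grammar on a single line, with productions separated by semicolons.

Expr -> a d | d a | a Atom; Atom -> a Atom1 | Factor Atom1; Factor -> a | d a d | d a | a d; Atom1 -> d a Atom1 | ε

Left recursion appears on Atom.
For Atom: α = {d a}, β = {a, Factor}. Rewrite as Atom → β Atom1 and Atom1 → α Atom1 | ε.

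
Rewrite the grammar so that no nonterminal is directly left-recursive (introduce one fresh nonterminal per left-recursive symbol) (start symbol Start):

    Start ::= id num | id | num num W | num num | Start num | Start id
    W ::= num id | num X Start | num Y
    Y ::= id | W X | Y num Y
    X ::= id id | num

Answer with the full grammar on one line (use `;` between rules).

Start ::= id num Start1 | id Start1 | num num W Start1 | num num Start1; W ::= num id | num X Start | num Y; Y ::= id Y1 | W X Y1; X ::= id id | num; Start1 ::= num Start1 | id Start1 | epsilon; Y1 ::= num Y Y1 | epsilon

Directly left-recursive nonterminals: Start, Y.
For Start: α = {num, id}, β = {id num, id, num num W, num num}. Rewrite as Start → β Start1 and Start1 → α Start1 | ε.
For Y: α = {num Y}, β = {id, W X}. Rewrite as Y → β Y1 and Y1 → α Y1 | ε.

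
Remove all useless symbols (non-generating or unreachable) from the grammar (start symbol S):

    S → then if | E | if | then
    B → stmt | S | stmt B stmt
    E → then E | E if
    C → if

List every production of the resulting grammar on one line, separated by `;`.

S → then if | if | then

Generating nonterminals: {B, C, S}.
Reachable from S after that: {S}.
Removed useless symbols: {B, C, E} and every production mentioning them.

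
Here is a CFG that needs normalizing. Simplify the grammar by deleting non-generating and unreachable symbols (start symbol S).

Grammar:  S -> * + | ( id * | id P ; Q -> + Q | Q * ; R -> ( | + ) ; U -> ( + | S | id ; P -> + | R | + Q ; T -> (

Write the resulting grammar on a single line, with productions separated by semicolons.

Generating nonterminals: {P, R, S, T, U}.
Reachable from S after that: {P, R, S}.
Removed useless symbols: {Q, T, U} and every production mentioning them.

S -> * + | ( id * | id P; R -> ( | + ); P -> + | R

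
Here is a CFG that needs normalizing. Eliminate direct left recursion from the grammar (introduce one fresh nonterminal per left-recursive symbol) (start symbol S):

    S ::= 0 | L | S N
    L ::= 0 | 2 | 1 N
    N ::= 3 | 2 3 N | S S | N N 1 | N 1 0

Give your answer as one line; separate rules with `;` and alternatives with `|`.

Left recursion appears on S, N.
For S: α = {N}, β = {0, L}. Rewrite as S → β S' and S' → α S' | ε.
For N: α = {N 1, 1 0}, β = {3, 2 3 N, S S}. Rewrite as N → β N' and N' → α N' | ε.

S ::= 0 S' | L S'; L ::= 0 | 2 | 1 N; N ::= 3 N' | 2 3 N N' | S S N'; S' ::= N S' | ε; N' ::= N 1 N' | 1 0 N' | ε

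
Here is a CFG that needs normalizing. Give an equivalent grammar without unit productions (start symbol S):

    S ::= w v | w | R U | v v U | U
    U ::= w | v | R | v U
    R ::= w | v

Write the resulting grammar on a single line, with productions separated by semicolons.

S ::= w | v | v U | w v | R U | v v U; U ::= w | v | v U; R ::= w | v

Unit pairs: S ⇒* {R, U}; U ⇒* {R}.
For each unit pair (A, B), copy every non-unit production of B to A, then drop all unit productions.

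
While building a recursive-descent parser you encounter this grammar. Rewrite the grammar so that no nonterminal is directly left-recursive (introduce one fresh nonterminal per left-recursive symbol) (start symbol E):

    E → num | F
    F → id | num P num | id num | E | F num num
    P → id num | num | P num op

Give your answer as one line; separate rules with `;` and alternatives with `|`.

Directly left-recursive nonterminals: F, P.
For F: α = {num num}, β = {id, num P num, id num, E}. Rewrite as F → β F' and F' → α F' | ε.
For P: α = {num op}, β = {id num, num}. Rewrite as P → β P' and P' → α P' | ε.

E → num | F; F → id F' | num P num F' | id num F' | E F'; P → id num P' | num P'; F' → num num F' | ε; P' → num op P' | ε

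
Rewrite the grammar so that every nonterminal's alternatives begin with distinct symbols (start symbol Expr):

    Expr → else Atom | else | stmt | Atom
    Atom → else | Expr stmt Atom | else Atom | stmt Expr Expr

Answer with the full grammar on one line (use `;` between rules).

Expr → stmt | Atom | else Expr1; Atom → Expr stmt Atom | stmt Expr Expr | else Atom1; Expr1 → Atom | ε; Atom1 → ε | Atom

Expr has alternatives sharing prefix 'else': factor to Expr → else Expr1 with Expr1 → Atom | ε.
Atom has alternatives sharing prefix 'else': factor to Atom → else Atom1 with Atom1 → ε | Atom.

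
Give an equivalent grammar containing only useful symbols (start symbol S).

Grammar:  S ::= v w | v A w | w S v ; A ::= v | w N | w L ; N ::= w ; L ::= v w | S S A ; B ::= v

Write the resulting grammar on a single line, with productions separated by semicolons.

Generating nonterminals: {A, B, L, N, S}.
Reachable from S after that: {A, L, N, S}.
Removed useless symbols: {B} and every production mentioning them.

S ::= v w | v A w | w S v; A ::= v | w N | w L; N ::= w; L ::= v w | S S A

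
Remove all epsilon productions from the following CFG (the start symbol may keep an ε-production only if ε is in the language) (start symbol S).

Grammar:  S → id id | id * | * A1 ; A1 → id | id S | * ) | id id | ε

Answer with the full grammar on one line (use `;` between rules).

The nullable symbols are {A1}.
ε ∉ L(G), so no ε-production is kept.
For each production, add variants omitting each subset of nullable occurrences: S → * A1 gives * A1 | *.

S → id id | id * | * A1 | *; A1 → id | id S | * ) | id id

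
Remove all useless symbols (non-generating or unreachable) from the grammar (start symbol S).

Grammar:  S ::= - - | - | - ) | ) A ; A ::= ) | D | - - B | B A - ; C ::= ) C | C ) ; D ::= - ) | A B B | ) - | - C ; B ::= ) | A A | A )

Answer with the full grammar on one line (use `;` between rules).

Generating nonterminals: {A, B, D, S}.
Reachable from S after that: {A, B, D, S}.
Removed useless symbols: {C} and every production mentioning them.

S ::= - - | - | - ) | ) A; A ::= ) | D | - - B | B A -; D ::= - ) | A B B | ) -; B ::= ) | A A | A )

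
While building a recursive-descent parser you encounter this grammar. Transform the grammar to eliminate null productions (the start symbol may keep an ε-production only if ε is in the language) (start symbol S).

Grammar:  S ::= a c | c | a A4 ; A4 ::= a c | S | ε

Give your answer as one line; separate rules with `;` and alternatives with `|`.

Nullable set = {A4}.
ε ∉ L(G), so no ε-production is kept.
For each production, add variants omitting each subset of nullable occurrences: S → a A4 gives a A4 | a.

S ::= a c | c | a A4 | a; A4 ::= a c | S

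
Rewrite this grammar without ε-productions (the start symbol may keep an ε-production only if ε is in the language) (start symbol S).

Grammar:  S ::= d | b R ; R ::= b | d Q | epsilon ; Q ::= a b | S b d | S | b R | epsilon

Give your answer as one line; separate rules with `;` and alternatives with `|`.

S ::= d | b R | b; R ::= b | d Q | d; Q ::= a b | S b d | S | b R | b

The nullable symbols are {Q, R}.
ε ∉ L(G), so no ε-production is kept.
For each production, add variants omitting each subset of nullable occurrences: S → b R gives b R | b. R → d Q gives d Q | d. Q → b R gives b R | b.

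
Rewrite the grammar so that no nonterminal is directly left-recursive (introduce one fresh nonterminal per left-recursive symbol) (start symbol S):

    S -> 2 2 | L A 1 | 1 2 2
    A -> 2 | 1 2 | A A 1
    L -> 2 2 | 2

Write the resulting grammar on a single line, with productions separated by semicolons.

Left recursion appears on A.
For A: α = {A 1}, β = {2, 1 2}. Rewrite as A → β A' and A' → α A' | ε.

S -> 2 2 | L A 1 | 1 2 2; A -> 2 A' | 1 2 A'; L -> 2 2 | 2; A' -> A 1 A' | ε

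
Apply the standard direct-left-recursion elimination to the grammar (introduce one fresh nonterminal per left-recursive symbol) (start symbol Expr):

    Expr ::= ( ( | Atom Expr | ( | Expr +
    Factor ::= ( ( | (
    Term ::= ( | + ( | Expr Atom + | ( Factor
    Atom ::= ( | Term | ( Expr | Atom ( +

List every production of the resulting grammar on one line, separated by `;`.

Expr ::= ( ( Expr1 | Atom Expr Expr1 | ( Expr1; Factor ::= ( ( | (; Term ::= ( | + ( | Expr Atom + | ( Factor; Atom ::= ( Atom1 | Term Atom1 | ( Expr Atom1; Expr1 ::= + Expr1 | epsilon; Atom1 ::= ( + Atom1 | epsilon

Expr, Atom are directly left-recursive.
For Expr: α = {+}, β = {( (, Atom Expr, (}. Rewrite as Expr → β Expr1 and Expr1 → α Expr1 | ε.
For Atom: α = {( +}, β = {(, Term, ( Expr}. Rewrite as Atom → β Atom1 and Atom1 → α Atom1 | ε.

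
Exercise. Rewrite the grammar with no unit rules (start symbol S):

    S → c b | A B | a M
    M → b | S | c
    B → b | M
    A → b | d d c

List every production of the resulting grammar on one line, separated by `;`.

S → c b | A B | a M; M → c b | A B | a M | b | c; B → b | c b | A B | a M | c; A → b | d d c

Unit pairs: B ⇒* {M, S}; M ⇒* {S}.
For every A with A ⇒* B via unit rules, add B's non-unit alternatives to A; then delete every rule of the form X → Y.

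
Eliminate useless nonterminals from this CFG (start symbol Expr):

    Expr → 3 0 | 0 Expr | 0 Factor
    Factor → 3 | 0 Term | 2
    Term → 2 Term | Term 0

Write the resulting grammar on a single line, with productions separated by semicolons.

Generating nonterminals: {Expr, Factor}.
Reachable from Expr after that: {Expr, Factor}.
Removed useless symbols: {Term} and every production mentioning them.

Expr → 3 0 | 0 Expr | 0 Factor; Factor → 3 | 2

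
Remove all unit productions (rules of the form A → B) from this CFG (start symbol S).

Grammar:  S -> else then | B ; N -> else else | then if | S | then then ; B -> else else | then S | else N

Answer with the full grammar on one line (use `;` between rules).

Unit pairs: N ⇒* {B, S}; S ⇒* {B}.
Replace each nonterminal's rules with the union of the non-unit rules of every nonterminal it unit-derives.

S -> else else | then S | else N | else then; N -> else else | then S | else N | else then | then if | then then; B -> else else | then S | else N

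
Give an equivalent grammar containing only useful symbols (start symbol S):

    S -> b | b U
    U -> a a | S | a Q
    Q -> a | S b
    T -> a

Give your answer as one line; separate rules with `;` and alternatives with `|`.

S -> b | b U; U -> a a | S | a Q; Q -> a | S b

Generating nonterminals: {Q, S, T, U}.
Reachable from S after that: {Q, S, U}.
Removed useless symbols: {T} and every production mentioning them.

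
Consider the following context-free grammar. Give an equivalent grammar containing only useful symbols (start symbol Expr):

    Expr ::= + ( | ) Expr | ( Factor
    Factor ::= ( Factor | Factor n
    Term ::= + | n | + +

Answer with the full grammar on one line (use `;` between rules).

Expr ::= + ( | ) Expr

Generating nonterminals: {Expr, Term}.
Reachable from Expr after that: {Expr}.
Removed useless symbols: {Factor, Term} and every production mentioning them.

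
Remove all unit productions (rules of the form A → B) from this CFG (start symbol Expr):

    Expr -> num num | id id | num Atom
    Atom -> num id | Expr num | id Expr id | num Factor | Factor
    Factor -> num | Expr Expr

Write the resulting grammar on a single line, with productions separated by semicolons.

Unit pairs: Atom ⇒* {Factor}.
For every A with A ⇒* B via unit rules, add B's non-unit alternatives to A; then delete every rule of the form X → Y.

Expr -> num num | id id | num Atom; Atom -> num id | Expr num | id Expr id | num Factor | num | Expr Expr; Factor -> num | Expr Expr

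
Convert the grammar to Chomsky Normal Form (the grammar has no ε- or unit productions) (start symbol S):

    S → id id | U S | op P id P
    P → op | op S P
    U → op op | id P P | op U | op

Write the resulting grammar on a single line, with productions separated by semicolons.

Introduce a nonterminal for each terminal appearing in a rule of length ≥ 2: X1 → id, X2 → op.
Binarize each right-hand side of length ≥ 3 by chaining fresh nonterminals (Y1, Y2, …): affected rules were S → X2 P X1 P; P → X2 S P; U → X1 P P.

S → X1 X1 | U S | X2 Y1; P → op | X2 Y3; U → X2 X2 | X1 Y4 | X2 U | op; X1 → id; X2 → op; Y1 → P Y2; Y2 → X1 P; Y3 → S P; Y4 → P P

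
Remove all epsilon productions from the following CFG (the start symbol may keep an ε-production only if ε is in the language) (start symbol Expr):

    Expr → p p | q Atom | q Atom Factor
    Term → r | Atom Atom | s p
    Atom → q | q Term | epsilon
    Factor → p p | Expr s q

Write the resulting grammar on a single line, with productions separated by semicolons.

Nullable set = {Atom, Term}.
ε ∉ L(G), so no ε-production is kept.
For each production, add variants omitting each subset of nullable occurrences: Expr → q Atom gives q Atom | q. Expr → q Atom Factor gives q Atom Factor | q Factor. Term → Atom Atom gives Atom Atom | Atom.

Expr → p p | q Atom | q | q Atom Factor | q Factor; Term → r | Atom Atom | Atom | s p; Atom → q | q Term; Factor → p p | Expr s q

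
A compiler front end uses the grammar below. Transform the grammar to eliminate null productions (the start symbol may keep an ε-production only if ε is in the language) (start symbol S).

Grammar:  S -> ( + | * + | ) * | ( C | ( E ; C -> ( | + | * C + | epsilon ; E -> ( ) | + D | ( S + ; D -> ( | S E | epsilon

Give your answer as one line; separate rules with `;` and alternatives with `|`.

Nullable set = {C, D}.
ε ∉ L(G), so no ε-production is kept.
Expand every rule over subsets of its nullable positions: S → ( C gives ( C | (. C → * C + gives * C + | * +. E → + D gives + D | +.

S -> ( + | * + | ) * | ( C | ( | ( E; C -> ( | + | * C + | * +; E -> ( ) | + D | + | ( S +; D -> ( | S E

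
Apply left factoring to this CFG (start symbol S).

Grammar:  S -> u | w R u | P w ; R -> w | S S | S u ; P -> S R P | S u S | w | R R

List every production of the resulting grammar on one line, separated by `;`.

R has alternatives sharing prefix 'S': factor to R → S R' with R' → S | u.
P has alternatives sharing prefix 'S': factor to P → S P' with P' → R P | u S.

S -> u | w R u | P w; R -> w | S R'; P -> w | R R | S P'; R' -> S | u; P' -> R P | u S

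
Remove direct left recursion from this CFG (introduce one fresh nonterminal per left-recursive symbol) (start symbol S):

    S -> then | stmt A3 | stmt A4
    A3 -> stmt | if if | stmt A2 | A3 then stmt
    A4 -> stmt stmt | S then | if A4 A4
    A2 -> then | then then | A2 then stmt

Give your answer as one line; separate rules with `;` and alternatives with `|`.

S -> then | stmt A3 | stmt A4; A3 -> stmt A3' | if if A3' | stmt A2 A3'; A4 -> stmt stmt | S then | if A4 A4; A2 -> then A2' | then then A2'; A3' -> then stmt A3' | ε; A2' -> then stmt A2' | ε

A3, A2 are directly left-recursive.
For A3: α = {then stmt}, β = {stmt, if if, stmt A2}. Rewrite as A3 → β A3' and A3' → α A3' | ε.
For A2: α = {then stmt}, β = {then, then then}. Rewrite as A2 → β A2' and A2' → α A2' | ε.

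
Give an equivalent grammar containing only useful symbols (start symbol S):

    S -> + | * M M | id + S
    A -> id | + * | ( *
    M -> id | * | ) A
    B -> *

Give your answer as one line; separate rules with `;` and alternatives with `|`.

Generating nonterminals: {A, B, M, S}.
Reachable from S after that: {A, M, S}.
Removed useless symbols: {B} and every production mentioning them.

S -> + | * M M | id + S; A -> id | + * | ( *; M -> id | * | ) A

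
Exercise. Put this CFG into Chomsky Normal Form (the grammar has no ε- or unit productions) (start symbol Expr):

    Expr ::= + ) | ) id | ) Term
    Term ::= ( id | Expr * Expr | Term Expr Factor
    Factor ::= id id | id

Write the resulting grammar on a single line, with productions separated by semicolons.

Introduce a nonterminal for each terminal appearing in a rule of length ≥ 2: X1 → +, X2 → ), X3 → id, X4 → (, X5 → *.
Binarize each right-hand side of length ≥ 3 by chaining fresh nonterminals (Y1, Y2, …): affected rules were Term → Expr X5 Expr; Term → Term Expr Factor.

Expr ::= X1 X2 | X2 X3 | X2 Term; Term ::= X4 X3 | Expr Y1 | Term Y2; Factor ::= X3 X3 | id; X1 ::= +; X2 ::= ); X3 ::= id; X4 ::= (; X5 ::= *; Y1 ::= X5 Expr; Y2 ::= Expr Factor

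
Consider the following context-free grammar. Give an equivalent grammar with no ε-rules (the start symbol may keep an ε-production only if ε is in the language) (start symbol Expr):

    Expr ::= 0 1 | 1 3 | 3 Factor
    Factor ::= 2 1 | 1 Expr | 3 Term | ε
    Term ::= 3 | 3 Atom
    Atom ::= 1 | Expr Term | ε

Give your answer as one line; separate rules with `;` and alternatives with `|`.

Expr ::= 0 1 | 1 3 | 3 Factor | 3; Factor ::= 2 1 | 1 Expr | 3 Term; Term ::= 3 | 3 Atom; Atom ::= 1 | Expr Term

Nullable nonterminals: {Atom, Factor}.
ε ∉ L(G), so no ε-production is kept.
Add the nullable-subset variants: Expr → 3 Factor gives 3 Factor | 3.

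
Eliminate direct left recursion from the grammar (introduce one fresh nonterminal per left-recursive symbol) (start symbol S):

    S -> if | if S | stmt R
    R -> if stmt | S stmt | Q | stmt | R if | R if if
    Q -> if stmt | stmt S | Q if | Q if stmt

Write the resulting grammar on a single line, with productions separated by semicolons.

S -> if | if S | stmt R; R -> if stmt R' | S stmt R' | Q R' | stmt R'; Q -> if stmt Q' | stmt S Q'; R' -> if R' | if if R' | epsilon; Q' -> if Q' | if stmt Q' | epsilon

Left recursion appears on R, Q.
For R: α = {if, if if}, β = {if stmt, S stmt, Q, stmt}. Rewrite as R → β R' and R' → α R' | ε.
For Q: α = {if, if stmt}, β = {if stmt, stmt S}. Rewrite as Q → β Q' and Q' → α Q' | ε.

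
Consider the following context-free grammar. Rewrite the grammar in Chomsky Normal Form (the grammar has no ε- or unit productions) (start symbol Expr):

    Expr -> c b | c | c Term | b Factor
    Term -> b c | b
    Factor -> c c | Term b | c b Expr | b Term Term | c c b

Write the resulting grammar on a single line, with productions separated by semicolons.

Introduce a nonterminal for each terminal appearing in a rule of length ≥ 2: X1 → c, X2 → b.
Binarize each right-hand side of length ≥ 3 by chaining fresh nonterminals (Y1, Y2, …): affected rules were Factor → X1 X2 Expr; Factor → X2 Term Term; Factor → X1 X1 X2.

Expr -> X1 X2 | c | X1 Term | X2 Factor; Term -> X2 X1 | b; Factor -> X1 X1 | Term X2 | X1 Y1 | X2 Y2 | X1 Y3; X1 -> c; X2 -> b; Y1 -> X2 Expr; Y2 -> Term Term; Y3 -> X1 X2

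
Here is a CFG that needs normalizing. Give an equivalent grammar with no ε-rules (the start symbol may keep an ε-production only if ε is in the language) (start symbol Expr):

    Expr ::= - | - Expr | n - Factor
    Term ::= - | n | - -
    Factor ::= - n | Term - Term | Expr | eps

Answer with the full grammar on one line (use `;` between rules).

Expr ::= - | - Expr | n - Factor | n -; Term ::= - | n | - -; Factor ::= - n | Term - Term | Expr

Nullable set = {Factor}.
ε ∉ L(G), so no ε-production is kept.
Expand every rule over subsets of its nullable positions: Expr → n - Factor gives n - Factor | n -.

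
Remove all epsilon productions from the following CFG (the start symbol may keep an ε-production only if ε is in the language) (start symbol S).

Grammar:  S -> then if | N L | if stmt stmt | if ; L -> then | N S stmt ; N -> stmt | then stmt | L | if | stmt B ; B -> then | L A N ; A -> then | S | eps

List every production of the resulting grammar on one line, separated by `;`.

Nullable nonterminals: {A}.
ε ∉ L(G), so no ε-production is kept.
For each production, add variants omitting each subset of nullable occurrences: B → L A N gives L A N | L N.

S -> then if | N L | if stmt stmt | if; L -> then | N S stmt; N -> stmt | then stmt | L | if | stmt B; B -> then | L A N | L N; A -> then | S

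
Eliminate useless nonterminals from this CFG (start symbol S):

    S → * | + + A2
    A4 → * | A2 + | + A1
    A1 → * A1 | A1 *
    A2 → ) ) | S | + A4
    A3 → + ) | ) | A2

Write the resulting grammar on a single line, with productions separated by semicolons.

S → * | + + A2; A4 → * | A2 +; A2 → ) ) | S | + A4

Generating nonterminals: {A2, A3, A4, S}.
Reachable from S after that: {A2, A4, S}.
Removed useless symbols: {A1, A3} and every production mentioning them.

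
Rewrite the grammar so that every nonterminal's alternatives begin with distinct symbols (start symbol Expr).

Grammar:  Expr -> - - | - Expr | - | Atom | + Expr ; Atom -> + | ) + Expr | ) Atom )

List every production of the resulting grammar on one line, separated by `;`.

Expr -> Atom | + Expr | - Expr1; Atom -> + | ) Atom1; Expr1 -> - | Expr | ε; Atom1 -> + Expr | Atom )

Expr has alternatives sharing prefix '-': factor to Expr → - Expr1 with Expr1 → - | Expr | ε.
Atom has alternatives sharing prefix ')': factor to Atom → ) Atom1 with Atom1 → + Expr | Atom ).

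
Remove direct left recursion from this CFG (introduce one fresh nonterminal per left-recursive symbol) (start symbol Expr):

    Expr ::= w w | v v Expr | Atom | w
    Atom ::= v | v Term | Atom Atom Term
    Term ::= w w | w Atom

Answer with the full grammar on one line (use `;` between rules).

Atom is directly left-recursive.
For Atom: α = {Atom Term}, β = {v, v Term}. Rewrite as Atom → β Atom1 and Atom1 → α Atom1 | ε.

Expr ::= w w | v v Expr | Atom | w; Atom ::= v Atom1 | v Term Atom1; Term ::= w w | w Atom; Atom1 ::= Atom Term Atom1 | ε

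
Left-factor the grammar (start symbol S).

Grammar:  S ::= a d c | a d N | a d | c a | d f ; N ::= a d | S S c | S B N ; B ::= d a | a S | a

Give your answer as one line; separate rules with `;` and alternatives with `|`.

S ::= c a | d f | a d S'; N ::= a d | S N'; B ::= d a | a B'; S' ::= c | N | ε; N' ::= S c | B N; B' ::= S | ε

S has alternatives sharing prefix 'a d': factor to S → a d S' with S' → c | N | ε.
N has alternatives sharing prefix 'S': factor to N → S N' with N' → S c | B N.
B has alternatives sharing prefix 'a': factor to B → a B' with B' → S | ε.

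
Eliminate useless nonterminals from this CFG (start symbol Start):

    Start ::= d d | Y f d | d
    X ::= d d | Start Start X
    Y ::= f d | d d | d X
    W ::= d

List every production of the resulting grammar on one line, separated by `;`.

Generating nonterminals: {Start, W, X, Y}.
Reachable from Start after that: {Start, X, Y}.
Removed useless symbols: {W} and every production mentioning them.

Start ::= d d | Y f d | d; X ::= d d | Start Start X; Y ::= f d | d d | d X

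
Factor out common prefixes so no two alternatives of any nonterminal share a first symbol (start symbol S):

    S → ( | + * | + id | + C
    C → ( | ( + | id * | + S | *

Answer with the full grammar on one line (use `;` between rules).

S → ( | + S'; C → id * | + S | * | ( C'; S' → * | id | C; C' → ε | +

S has alternatives sharing prefix '+': factor to S → + S' with S' → * | id | C.
C has alternatives sharing prefix '(': factor to C → ( C' with C' → ε | +.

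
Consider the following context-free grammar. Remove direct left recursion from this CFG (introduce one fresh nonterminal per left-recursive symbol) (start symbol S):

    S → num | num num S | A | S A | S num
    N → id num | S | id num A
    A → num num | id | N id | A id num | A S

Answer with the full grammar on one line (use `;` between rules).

Directly left-recursive nonterminals: S, A.
For S: α = {A, num}, β = {num, num num S, A}. Rewrite as S → β S' and S' → α S' | ε.
For A: α = {id num, S}, β = {num num, id, N id}. Rewrite as A → β A' and A' → α A' | ε.

S → num S' | num num S S' | A S'; N → id num | S | id num A; A → num num A' | id A' | N id A'; S' → A S' | num S' | ε; A' → id num A' | S A' | ε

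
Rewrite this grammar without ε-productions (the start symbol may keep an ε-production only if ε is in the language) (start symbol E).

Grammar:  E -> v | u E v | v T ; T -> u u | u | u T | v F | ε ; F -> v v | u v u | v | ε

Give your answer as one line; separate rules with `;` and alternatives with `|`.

E -> v | u E v | v T; T -> u u | u | u T | v F | v; F -> v v | u v u | v

Nullable nonterminals: {F, T}.
ε ∉ L(G), so no ε-production is kept.
For each production, add variants omitting each subset of nullable occurrences: T → v F gives v F | v.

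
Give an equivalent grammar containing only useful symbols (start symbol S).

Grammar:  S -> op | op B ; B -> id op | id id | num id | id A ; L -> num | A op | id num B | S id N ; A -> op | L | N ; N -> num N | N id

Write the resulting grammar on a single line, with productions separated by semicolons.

S -> op | op B; B -> id op | id id | num id | id A; L -> num | A op | id num B; A -> op | L

Generating nonterminals: {A, B, L, S}.
Reachable from S after that: {A, B, L, S}.
Removed useless symbols: {N} and every production mentioning them.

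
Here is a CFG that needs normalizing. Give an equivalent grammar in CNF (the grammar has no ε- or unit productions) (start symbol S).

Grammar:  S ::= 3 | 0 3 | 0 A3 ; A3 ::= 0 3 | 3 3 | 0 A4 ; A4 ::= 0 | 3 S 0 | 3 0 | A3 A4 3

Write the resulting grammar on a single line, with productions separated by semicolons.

S ::= 3 | X1 X2 | X1 A3; A3 ::= X1 X2 | X2 X2 | X1 A4; A4 ::= 0 | X2 Y1 | X2 X1 | A3 Y2; X1 ::= 0; X2 ::= 3; Y1 ::= S X1; Y2 ::= A4 X2

Introduce a nonterminal for each terminal appearing in a rule of length ≥ 2: X1 → 0, X2 → 3.
Binarize each right-hand side of length ≥ 3 by chaining fresh nonterminals (Y1, Y2, …): affected rules were A4 → X2 S X1; A4 → A3 A4 X2.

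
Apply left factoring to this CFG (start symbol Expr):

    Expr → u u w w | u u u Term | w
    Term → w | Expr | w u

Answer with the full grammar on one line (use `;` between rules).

Expr has alternatives sharing prefix 'u u': factor to Expr → u u Expr1 with Expr1 → w w | u Term.
Term has alternatives sharing prefix 'w': factor to Term → w Term1 with Term1 → ε | u.

Expr → w | u u Expr1; Term → Expr | w Term1; Expr1 → w w | u Term; Term1 → ε | u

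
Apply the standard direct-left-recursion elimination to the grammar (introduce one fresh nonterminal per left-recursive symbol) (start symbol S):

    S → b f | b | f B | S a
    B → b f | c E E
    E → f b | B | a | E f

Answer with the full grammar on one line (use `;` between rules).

Left recursion appears on S, E.
For S: α = {a}, β = {b f, b, f B}. Rewrite as S → β S' and S' → α S' | ε.
For E: α = {f}, β = {f b, B, a}. Rewrite as E → β E' and E' → α E' | ε.

S → b f S' | b S' | f B S'; B → b f | c E E; E → f b E' | B E' | a E'; S' → a S' | ε; E' → f E' | ε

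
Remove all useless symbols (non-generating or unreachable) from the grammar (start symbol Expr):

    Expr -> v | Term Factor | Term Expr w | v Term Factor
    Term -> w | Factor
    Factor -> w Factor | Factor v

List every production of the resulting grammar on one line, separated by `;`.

Expr -> v | Term Expr w; Term -> w

Generating nonterminals: {Expr, Term}.
Reachable from Expr after that: {Expr, Term}.
Removed useless symbols: {Factor} and every production mentioning them.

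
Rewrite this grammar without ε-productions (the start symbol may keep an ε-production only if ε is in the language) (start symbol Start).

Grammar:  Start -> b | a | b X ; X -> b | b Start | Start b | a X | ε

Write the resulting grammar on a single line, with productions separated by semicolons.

Start -> b | a | b X; X -> b | b Start | Start b | a X | a

The nullable symbols are {X}.
ε ∉ L(G), so no ε-production is kept.
For each production, add variants omitting each subset of nullable occurrences: X → a X gives a X | a.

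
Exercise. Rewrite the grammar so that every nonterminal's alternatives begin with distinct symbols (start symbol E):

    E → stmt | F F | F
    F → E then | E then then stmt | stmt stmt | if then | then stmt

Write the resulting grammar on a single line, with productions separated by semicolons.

E has alternatives sharing prefix 'F': factor to E → F E' with E' → F | ε.
F has alternatives sharing prefix 'E then': factor to F → E then F' with F' → ε | then stmt.

E → stmt | F E'; F → stmt stmt | if then | then stmt | E then F'; E' → F | ε; F' → ε | then stmt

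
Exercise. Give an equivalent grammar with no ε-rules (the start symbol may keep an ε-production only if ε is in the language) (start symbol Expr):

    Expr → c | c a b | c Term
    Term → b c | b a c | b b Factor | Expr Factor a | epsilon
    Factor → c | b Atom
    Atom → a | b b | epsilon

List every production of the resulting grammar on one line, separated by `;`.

Expr → c | c a b | c Term; Term → b c | b a c | b b Factor | Expr Factor a; Factor → c | b Atom | b; Atom → a | b b

The nullable symbols are {Atom, Term}.
ε ∉ L(G), so no ε-production is kept.
Add the nullable-subset variants: Factor → b Atom gives b Atom | b.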